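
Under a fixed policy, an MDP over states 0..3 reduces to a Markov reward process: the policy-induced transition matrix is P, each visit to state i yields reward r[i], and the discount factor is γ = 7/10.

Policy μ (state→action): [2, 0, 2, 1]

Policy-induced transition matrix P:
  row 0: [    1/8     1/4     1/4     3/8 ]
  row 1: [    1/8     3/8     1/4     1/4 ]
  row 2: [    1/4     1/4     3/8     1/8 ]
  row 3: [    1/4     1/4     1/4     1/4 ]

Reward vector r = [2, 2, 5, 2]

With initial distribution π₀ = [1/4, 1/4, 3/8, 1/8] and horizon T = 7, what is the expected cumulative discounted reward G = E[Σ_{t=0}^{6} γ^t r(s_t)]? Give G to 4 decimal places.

G = 9.0330

t=0: π = [0.2500, 0.2500, 0.3750, 0.1250], E[r] = 3.1250, γ^t·E[r] = 3.125000, running G = 3.125000
t=1: π = [0.1875, 0.2813, 0.2969, 0.2344], E[r] = 2.8906, γ^t·E[r] = 2.023438, running G = 5.148438
t=2: π = [0.1914, 0.2852, 0.2871, 0.2363], E[r] = 2.8613, γ^t·E[r] = 1.402051, running G = 6.550488
t=3: π = [0.1904, 0.2856, 0.2859, 0.2380], E[r] = 2.8577, γ^t·E[r] = 0.980179, running G = 7.530668
t=4: π = [0.1905, 0.2857, 0.2857, 0.2381], E[r] = 2.8572, γ^t·E[r] = 0.686016, running G = 8.216683
t=5: π = [0.1905, 0.2857, 0.2857, 0.2381], E[r] = 2.8572, γ^t·E[r] = 0.480201, running G = 8.696885
t=6: π = [0.1905, 0.2857, 0.2857, 0.2381], E[r] = 2.8571, γ^t·E[r] = 0.336140, running G = 9.033025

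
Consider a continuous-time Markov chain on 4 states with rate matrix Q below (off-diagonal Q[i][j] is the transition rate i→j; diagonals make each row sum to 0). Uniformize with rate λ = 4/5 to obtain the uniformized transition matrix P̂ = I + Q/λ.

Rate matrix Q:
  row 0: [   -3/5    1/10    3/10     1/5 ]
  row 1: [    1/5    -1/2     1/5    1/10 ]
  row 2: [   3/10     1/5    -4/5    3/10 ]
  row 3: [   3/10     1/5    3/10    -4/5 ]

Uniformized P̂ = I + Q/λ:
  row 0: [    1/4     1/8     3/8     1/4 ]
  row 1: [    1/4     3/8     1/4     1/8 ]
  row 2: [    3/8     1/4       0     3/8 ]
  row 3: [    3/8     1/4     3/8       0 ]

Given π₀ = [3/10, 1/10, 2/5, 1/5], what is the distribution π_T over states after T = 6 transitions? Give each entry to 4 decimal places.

π = [0.3065, 0.2419, 0.2510, 0.2006]

t=0: π = [0.3000, 0.1000, 0.4000, 0.2000]
t=1: π = [0.3250, 0.2250, 0.2125, 0.2375]
t=2: π = [0.3063, 0.2375, 0.2672, 0.1891]
t=3: π = [0.3070, 0.2414, 0.2451, 0.2064]
t=4: π = [0.3064, 0.2418, 0.2529, 0.1989]
t=5: π = [0.3065, 0.2419, 0.2499, 0.2017]
t=6: π = [0.3065, 0.2419, 0.2510, 0.2006]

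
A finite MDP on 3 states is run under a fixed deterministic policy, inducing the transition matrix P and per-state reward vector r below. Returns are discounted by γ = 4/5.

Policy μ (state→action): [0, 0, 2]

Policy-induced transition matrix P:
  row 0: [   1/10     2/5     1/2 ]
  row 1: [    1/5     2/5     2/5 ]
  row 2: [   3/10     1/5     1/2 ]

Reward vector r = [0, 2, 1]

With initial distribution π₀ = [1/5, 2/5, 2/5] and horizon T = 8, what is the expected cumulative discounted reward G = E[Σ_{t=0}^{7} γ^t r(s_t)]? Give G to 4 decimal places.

t=0: π = [0.2000, 0.4000, 0.4000], E[r] = 1.2000, γ^t·E[r] = 1.200000, running G = 1.200000
t=1: π = [0.2200, 0.3200, 0.4600], E[r] = 1.1000, γ^t·E[r] = 0.880000, running G = 2.080000
t=2: π = [0.2240, 0.3080, 0.4680], E[r] = 1.0840, γ^t·E[r] = 0.693760, running G = 2.773760
t=3: π = [0.2244, 0.3064, 0.4692], E[r] = 1.0820, γ^t·E[r] = 0.553984, running G = 3.327744
t=4: π = [0.2245, 0.3062, 0.4694], E[r] = 1.0817, γ^t·E[r] = 0.443056, running G = 3.770800
t=5: π = [0.2245, 0.3061, 0.4694], E[r] = 1.0816, γ^t·E[r] = 0.354432, running G = 4.125232
t=6: π = [0.2245, 0.3061, 0.4694], E[r] = 1.0816, γ^t·E[r] = 0.283544, running G = 4.408776
t=7: π = [0.2245, 0.3061, 0.4694], E[r] = 1.0816, γ^t·E[r] = 0.226835, running G = 4.635611

G = 4.6356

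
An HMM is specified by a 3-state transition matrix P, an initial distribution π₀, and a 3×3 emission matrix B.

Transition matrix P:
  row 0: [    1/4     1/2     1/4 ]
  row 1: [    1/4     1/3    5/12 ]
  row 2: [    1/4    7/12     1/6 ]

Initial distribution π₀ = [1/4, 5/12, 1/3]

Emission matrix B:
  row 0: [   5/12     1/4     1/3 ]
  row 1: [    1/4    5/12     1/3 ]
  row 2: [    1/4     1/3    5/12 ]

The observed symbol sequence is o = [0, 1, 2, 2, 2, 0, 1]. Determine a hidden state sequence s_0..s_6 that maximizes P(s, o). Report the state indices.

t=0: δ = [1.042e-01, 1.042e-01, 8.333e-02]  (obs o_0=0)
t=1: δ = [6.510e-03, 2.170e-02, 1.447e-02]  ψ = [0, 0, 1]  (obs o_1=1)
t=2: δ = [1.808e-03, 2.813e-03, 3.768e-03]  ψ = [1, 2, 1]  (obs o_2=2)
t=3: δ = [3.140e-04, 7.326e-04, 4.884e-04]  ψ = [2, 2, 1]  (obs o_3=2)
t=4: δ = [6.105e-05, 9.497e-05, 1.272e-04]  ψ = [1, 2, 1]  (obs o_4=2)
t=5: δ = [1.325e-05, 1.855e-05, 9.892e-06]  ψ = [2, 2, 1]  (obs o_5=0)
t=6: δ = [1.159e-06, 2.760e-06, 2.576e-06]  ψ = [1, 0, 1]  (obs o_6=1)
backtrack: best end state = 1; path = [0, 1, 2, 1, 2, 0, 1]

path = [0, 1, 2, 1, 2, 0, 1]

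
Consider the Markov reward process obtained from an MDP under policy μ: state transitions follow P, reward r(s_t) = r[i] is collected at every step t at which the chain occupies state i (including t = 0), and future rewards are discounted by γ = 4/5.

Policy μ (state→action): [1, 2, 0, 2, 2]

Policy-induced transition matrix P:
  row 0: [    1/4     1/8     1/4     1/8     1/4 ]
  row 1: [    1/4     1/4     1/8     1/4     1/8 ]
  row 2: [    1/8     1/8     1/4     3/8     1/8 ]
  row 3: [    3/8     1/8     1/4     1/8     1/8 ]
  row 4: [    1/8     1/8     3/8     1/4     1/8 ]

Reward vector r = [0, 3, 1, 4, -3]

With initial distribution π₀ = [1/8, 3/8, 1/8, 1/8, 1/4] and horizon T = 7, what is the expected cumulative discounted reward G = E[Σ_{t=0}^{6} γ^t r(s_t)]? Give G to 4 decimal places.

t=0: π = [0.1250, 0.3750, 0.1250, 0.1250, 0.2500], E[r] = 1.0000, γ^t·E[r] = 1.000000, running G = 1.000000
t=1: π = [0.2188, 0.1719, 0.2344, 0.2344, 0.1406], E[r] = 1.2656, γ^t·E[r] = 1.012500, running G = 2.012500
t=2: π = [0.2324, 0.1465, 0.2461, 0.2227, 0.1523], E[r] = 1.1191, γ^t·E[r] = 0.716250, running G = 2.728750
t=3: π = [0.2280, 0.1433, 0.2507, 0.2239, 0.1541], E[r] = 1.1140, γ^t·E[r] = 0.570375, running G = 3.299125
t=4: π = [0.2274, 0.1429, 0.2513, 0.2249, 0.1535], E[r] = 1.1190, γ^t·E[r] = 0.458338, running G = 3.757463
t=5: π = [0.2275, 0.1429, 0.2513, 0.2249, 0.1534], E[r] = 1.1192, γ^t·E[r] = 0.366739, running G = 4.124201
t=6: π = [0.2275, 0.1429, 0.2513, 0.2249, 0.1534], E[r] = 1.1190, γ^t·E[r] = 0.293352, running G = 4.417553

G = 4.4176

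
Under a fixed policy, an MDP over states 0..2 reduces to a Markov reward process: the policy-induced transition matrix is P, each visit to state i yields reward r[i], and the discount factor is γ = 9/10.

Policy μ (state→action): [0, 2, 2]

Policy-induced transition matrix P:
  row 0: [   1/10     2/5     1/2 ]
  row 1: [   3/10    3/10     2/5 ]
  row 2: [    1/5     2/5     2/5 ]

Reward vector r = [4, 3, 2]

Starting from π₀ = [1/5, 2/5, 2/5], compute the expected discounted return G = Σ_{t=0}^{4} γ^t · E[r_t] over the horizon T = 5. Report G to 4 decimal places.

G = 11.4508

t=0: π = [0.2000, 0.4000, 0.4000], E[r] = 2.8000, γ^t·E[r] = 2.800000, running G = 2.800000
t=1: π = [0.2200, 0.3600, 0.4200], E[r] = 2.8000, γ^t·E[r] = 2.520000, running G = 5.320000
t=2: π = [0.2140, 0.3640, 0.4220], E[r] = 2.7920, γ^t·E[r] = 2.261520, running G = 7.581520
t=3: π = [0.2150, 0.3636, 0.4214], E[r] = 2.7936, γ^t·E[r] = 2.036534, running G = 9.618054
t=4: π = [0.2149, 0.3636, 0.4215], E[r] = 2.7934, γ^t·E[r] = 1.832723, running G = 11.450778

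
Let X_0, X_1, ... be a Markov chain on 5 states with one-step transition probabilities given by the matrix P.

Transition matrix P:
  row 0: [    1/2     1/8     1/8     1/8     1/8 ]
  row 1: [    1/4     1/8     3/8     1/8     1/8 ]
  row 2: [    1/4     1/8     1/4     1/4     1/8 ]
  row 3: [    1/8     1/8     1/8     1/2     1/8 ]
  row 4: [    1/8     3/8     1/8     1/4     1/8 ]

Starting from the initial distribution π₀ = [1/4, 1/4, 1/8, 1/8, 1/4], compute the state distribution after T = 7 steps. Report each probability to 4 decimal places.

t=0: π = [0.2500, 0.2500, 0.1250, 0.1250, 0.2500]
t=1: π = [0.2656, 0.1875, 0.2031, 0.2188, 0.1250]
t=2: π = [0.2734, 0.1563, 0.1973, 0.2480, 0.1250]
t=3: π = [0.2717, 0.1563, 0.1887, 0.2583, 0.1250]
t=4: π = [0.2700, 0.1563, 0.1877, 0.2611, 0.1250]
t=5: π = [0.2692, 0.1563, 0.1875, 0.2620, 0.1250]
t=6: π = [0.2689, 0.1563, 0.1875, 0.2623, 0.1250]
t=7: π = [0.2688, 0.1563, 0.1875, 0.2624, 0.1250]

π = [0.2688, 0.1563, 0.1875, 0.2624, 0.1250]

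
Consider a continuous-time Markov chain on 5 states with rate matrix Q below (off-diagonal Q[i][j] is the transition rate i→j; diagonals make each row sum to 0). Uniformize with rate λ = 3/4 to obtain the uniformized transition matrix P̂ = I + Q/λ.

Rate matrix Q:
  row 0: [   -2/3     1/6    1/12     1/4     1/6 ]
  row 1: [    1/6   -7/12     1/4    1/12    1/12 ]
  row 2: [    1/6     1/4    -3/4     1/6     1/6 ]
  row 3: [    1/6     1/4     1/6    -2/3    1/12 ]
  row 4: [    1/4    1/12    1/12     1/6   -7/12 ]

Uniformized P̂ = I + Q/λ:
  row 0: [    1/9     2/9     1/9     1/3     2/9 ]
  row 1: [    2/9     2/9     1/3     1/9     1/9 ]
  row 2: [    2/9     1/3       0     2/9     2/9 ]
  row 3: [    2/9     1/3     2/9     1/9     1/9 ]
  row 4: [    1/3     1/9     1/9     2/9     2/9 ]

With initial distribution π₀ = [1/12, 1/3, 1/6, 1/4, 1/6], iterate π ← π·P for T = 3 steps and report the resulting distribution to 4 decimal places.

π = [0.2180, 0.2433, 0.1698, 0.1964, 0.1726]

t=0: π = [0.0833, 0.3333, 0.1667, 0.2500, 0.1667]
t=1: π = [0.2315, 0.2500, 0.1944, 0.1667, 0.1574]
t=2: π = [0.2140, 0.2449, 0.1636, 0.2016, 0.1759]
t=3: π = [0.2180, 0.2433, 0.1698, 0.1964, 0.1726]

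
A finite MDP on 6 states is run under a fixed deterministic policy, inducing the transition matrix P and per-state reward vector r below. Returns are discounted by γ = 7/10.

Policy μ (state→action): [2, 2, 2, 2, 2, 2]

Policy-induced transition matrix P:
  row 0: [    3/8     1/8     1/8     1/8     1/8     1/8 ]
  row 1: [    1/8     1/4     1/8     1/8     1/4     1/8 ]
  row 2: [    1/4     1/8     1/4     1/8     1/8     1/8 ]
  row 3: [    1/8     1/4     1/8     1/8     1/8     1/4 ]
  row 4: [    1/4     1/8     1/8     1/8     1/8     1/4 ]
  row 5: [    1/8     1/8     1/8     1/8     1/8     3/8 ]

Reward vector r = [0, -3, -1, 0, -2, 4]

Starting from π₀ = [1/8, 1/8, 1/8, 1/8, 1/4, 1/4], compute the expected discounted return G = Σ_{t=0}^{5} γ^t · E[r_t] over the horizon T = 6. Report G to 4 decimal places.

G = -0.0385

t=0: π = [0.1250, 0.1250, 0.1250, 0.1250, 0.2500, 0.2500], E[r] = 0.0000, γ^t·E[r] = 0.000000, running G = 0.000000
t=1: π = [0.2031, 0.1563, 0.1406, 0.1250, 0.1406, 0.2344], E[r] = 0.0469, γ^t·E[r] = 0.032813, running G = 0.032813
t=2: π = [0.2109, 0.1602, 0.1426, 0.1250, 0.1445, 0.2168], E[r] = -0.0449, γ^t·E[r] = -0.022012, running G = 0.010801
t=3: π = [0.2136, 0.1606, 0.1428, 0.1250, 0.1450, 0.2129], E[r] = -0.0632, γ^t·E[r] = -0.021689, running G = -0.010888
t=4: π = [0.2144, 0.1607, 0.1429, 0.1250, 0.1451, 0.2120], E[r] = -0.0672, γ^t·E[r] = -0.016142, running G = -0.027030
t=5: π = [0.2146, 0.1607, 0.1429, 0.1250, 0.1451, 0.2118], E[r] = -0.0682, γ^t·E[r] = -0.011455, running G = -0.038485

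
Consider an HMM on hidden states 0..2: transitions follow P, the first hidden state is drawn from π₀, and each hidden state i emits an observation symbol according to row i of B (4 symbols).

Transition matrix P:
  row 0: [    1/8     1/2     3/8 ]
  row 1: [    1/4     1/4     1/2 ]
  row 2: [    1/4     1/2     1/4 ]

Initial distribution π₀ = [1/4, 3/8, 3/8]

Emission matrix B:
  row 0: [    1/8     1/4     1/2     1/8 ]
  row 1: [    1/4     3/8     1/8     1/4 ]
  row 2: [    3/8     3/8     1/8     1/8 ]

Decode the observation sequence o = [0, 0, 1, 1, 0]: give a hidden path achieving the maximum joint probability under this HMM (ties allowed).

t=0: δ = [3.125e-02, 9.375e-02, 1.406e-01]  (obs o_0=0)
t=1: δ = [4.395e-03, 1.758e-02, 1.758e-02]  ψ = [2, 2, 1]  (obs o_1=0)
t=2: δ = [1.099e-03, 3.296e-03, 3.296e-03]  ψ = [1, 2, 1]  (obs o_2=1)
t=3: δ = [2.060e-04, 6.180e-04, 6.180e-04]  ψ = [1, 2, 1]  (obs o_3=1)
t=4: δ = [1.931e-05, 7.725e-05, 1.159e-04]  ψ = [1, 2, 1]  (obs o_4=0)
backtrack: best end state = 2; path = [2, 1, 2, 1, 2]

path = [2, 1, 2, 1, 2]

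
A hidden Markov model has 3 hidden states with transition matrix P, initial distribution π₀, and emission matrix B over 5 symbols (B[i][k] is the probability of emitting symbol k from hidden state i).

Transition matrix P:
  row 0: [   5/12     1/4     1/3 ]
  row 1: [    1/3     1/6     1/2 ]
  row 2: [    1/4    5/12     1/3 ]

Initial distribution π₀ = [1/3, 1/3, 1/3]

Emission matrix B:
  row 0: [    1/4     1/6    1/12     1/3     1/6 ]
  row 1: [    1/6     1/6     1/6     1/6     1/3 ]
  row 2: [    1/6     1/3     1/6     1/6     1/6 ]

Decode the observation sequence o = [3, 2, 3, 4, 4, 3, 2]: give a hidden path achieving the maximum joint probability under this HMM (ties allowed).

path = [0, 2, 1, 2, 1, 0, 2]

t=0: δ = [1.111e-01, 5.556e-02, 5.556e-02]  (obs o_0=3)
t=1: δ = [3.858e-03, 4.630e-03, 6.173e-03]  ψ = [0, 0, 0]  (obs o_1=2)
t=2: δ = [5.358e-04, 4.287e-04, 3.858e-04]  ψ = [0, 2, 1]  (obs o_2=3)
t=3: δ = [3.721e-05, 5.358e-05, 3.572e-05]  ψ = [0, 2, 1]  (obs o_3=4)
t=4: δ = [2.977e-06, 4.961e-06, 4.465e-06]  ψ = [1, 2, 1]  (obs o_4=4)
t=5: δ = [5.513e-07, 3.101e-07, 4.135e-07]  ψ = [1, 2, 1]  (obs o_5=3)
t=6: δ = [1.914e-08, 2.871e-08, 3.063e-08]  ψ = [0, 2, 0]  (obs o_6=2)
backtrack: best end state = 2; path = [0, 2, 1, 2, 1, 0, 2]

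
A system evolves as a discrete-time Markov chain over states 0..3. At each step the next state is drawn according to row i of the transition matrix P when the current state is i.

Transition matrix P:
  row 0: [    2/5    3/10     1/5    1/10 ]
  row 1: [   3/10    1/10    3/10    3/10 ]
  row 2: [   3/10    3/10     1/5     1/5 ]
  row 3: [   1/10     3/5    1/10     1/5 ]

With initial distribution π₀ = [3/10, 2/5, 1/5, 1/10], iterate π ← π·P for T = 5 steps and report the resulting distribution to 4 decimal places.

t=0: π = [0.3000, 0.4000, 0.2000, 0.1000]
t=1: π = [0.3100, 0.2500, 0.2300, 0.2100]
t=2: π = [0.2890, 0.3130, 0.2040, 0.1940]
t=3: π = [0.2901, 0.2956, 0.2119, 0.2024]
t=4: π = [0.2885, 0.3016, 0.2093, 0.2006]
t=5: π = [0.2887, 0.2998, 0.2101, 0.2013]

π = [0.2887, 0.2998, 0.2101, 0.2013]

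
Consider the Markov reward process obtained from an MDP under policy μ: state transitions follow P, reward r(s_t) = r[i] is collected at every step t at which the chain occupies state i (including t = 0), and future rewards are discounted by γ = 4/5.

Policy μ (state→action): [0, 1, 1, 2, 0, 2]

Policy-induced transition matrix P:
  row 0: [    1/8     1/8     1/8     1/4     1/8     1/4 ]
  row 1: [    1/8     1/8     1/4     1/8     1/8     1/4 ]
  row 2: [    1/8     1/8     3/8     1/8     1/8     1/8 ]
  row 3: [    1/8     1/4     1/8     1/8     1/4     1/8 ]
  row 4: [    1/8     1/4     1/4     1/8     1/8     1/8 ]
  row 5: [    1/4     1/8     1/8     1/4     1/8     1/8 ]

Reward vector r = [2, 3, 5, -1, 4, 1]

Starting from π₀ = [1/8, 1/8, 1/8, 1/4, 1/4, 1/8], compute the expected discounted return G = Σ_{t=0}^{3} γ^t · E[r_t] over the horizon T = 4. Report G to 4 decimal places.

G = 6.9413

t=0: π = [0.1250, 0.1250, 0.1250, 0.2500, 0.2500, 0.1250], E[r] = 2.1250, γ^t·E[r] = 2.125000, running G = 2.125000
t=1: π = [0.1406, 0.1875, 0.2031, 0.1563, 0.1563, 0.1563], E[r] = 2.4844, γ^t·E[r] = 1.987500, running G = 4.112500
t=2: π = [0.1445, 0.1641, 0.2188, 0.1621, 0.1445, 0.1660], E[r] = 2.4570, γ^t·E[r] = 1.572500, running G = 5.685000
t=3: π = [0.1458, 0.1633, 0.2183, 0.1638, 0.1453, 0.1636], E[r] = 2.4536, γ^t·E[r] = 1.256250, running G = 6.941250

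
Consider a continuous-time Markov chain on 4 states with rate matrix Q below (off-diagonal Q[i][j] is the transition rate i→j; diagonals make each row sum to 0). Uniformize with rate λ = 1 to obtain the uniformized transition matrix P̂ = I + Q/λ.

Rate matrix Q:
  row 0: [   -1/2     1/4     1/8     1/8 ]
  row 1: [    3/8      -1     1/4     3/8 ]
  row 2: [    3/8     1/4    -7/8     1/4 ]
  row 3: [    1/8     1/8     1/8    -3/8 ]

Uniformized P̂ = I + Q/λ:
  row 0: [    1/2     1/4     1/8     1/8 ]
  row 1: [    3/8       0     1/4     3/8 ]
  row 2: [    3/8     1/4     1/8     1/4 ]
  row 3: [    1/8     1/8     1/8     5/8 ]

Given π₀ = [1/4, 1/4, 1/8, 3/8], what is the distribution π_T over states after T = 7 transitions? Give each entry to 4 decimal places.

π = [0.3233, 0.1632, 0.1454, 0.3681]

t=0: π = [0.2500, 0.2500, 0.1250, 0.3750]
t=1: π = [0.3125, 0.1406, 0.1563, 0.3906]
t=2: π = [0.3164, 0.1660, 0.1426, 0.3750]
t=3: π = [0.3208, 0.1616, 0.1458, 0.3718]
t=4: π = [0.3221, 0.1631, 0.1452, 0.3695]
t=5: π = [0.3229, 0.1630, 0.1454, 0.3687]
t=6: π = [0.3232, 0.1632, 0.1454, 0.3683]
t=7: π = [0.3233, 0.1632, 0.1454, 0.3681]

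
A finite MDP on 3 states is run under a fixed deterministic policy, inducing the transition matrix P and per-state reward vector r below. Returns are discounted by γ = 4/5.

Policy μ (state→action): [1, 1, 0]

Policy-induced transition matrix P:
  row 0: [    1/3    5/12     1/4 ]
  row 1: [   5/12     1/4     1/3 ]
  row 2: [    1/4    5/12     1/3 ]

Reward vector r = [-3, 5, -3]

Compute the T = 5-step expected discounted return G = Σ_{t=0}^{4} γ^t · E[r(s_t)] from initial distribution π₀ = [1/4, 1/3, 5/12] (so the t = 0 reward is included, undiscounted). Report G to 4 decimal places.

t=0: π = [0.2500, 0.3333, 0.4167], E[r] = -0.3333, γ^t·E[r] = -0.333333, running G = -0.333333
t=1: π = [0.3264, 0.3611, 0.3125], E[r] = -0.1111, γ^t·E[r] = -0.088889, running G = -0.422222
t=2: π = [0.3374, 0.3565, 0.3061], E[r] = -0.1481, γ^t·E[r] = -0.094815, running G = -0.517037
t=3: π = [0.3375, 0.3573, 0.3052], E[r] = -0.1420, γ^t·E[r] = -0.072691, running G = -0.589728
t=4: π = [0.3377, 0.3571, 0.3052], E[r] = -0.1430, γ^t·E[r] = -0.058574, running G = -0.648303

G = -0.6483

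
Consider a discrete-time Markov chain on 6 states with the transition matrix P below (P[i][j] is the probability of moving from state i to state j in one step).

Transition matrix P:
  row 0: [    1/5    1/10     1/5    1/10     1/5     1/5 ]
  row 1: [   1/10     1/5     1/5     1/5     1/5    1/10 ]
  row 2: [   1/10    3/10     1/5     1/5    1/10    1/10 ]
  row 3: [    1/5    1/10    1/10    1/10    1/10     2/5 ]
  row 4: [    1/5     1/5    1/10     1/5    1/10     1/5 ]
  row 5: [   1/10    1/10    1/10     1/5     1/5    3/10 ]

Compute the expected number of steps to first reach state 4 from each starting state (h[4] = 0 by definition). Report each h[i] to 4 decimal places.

h = [5.9370, 5.9970, 6.5967, 6.4618, 0.0000, 5.9220]

First-step conditioning: h[4] = 0; for i ≠ 4, h[i] = 1 + Σ_k P[i][k]·h[k].
  h[0] = 1 + 1/5·h[0] + 1/10·h[1] + 1/5·h[2] + 1/10·h[3] + 1/5·h[5]
  h[1] = 1 + 1/10·h[0] + 1/5·h[1] + 1/5·h[2] + 1/5·h[3] + 1/10·h[5]
  h[2] = 1 + 1/10·h[0] + 3/10·h[1] + 1/5·h[2] + 1/5·h[3] + 1/10·h[5]
  h[3] = 1 + 1/5·h[0] + 1/10·h[1] + 1/10·h[2] + 1/10·h[3] + 2/5·h[5]
  h[5] = 1 + 1/10·h[0] + 1/10·h[1] + 1/10·h[2] + 1/5·h[3] + 3/10·h[5]
Solving the 5×5 linear system over states ≠ 4 gives exactly h = [3960/667, 4000/667, 4400/667, 4310/667, 0, 3950/667] (h[4] = 0 is the target).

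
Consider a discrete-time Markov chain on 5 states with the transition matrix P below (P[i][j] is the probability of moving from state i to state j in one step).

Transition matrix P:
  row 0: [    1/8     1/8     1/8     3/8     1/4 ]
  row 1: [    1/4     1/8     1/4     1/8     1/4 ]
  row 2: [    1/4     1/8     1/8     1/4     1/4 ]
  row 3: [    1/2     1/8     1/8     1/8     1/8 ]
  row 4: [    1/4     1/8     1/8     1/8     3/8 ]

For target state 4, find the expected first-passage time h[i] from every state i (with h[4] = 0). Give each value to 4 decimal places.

First-step conditioning: h[4] = 0; for i ≠ 4, h[i] = 1 + Σ_k P[i][k]·h[k].
  h[0] = 1 + 1/8·h[0] + 1/8·h[1] + 1/8·h[2] + 3/8·h[3]
  h[1] = 1 + 1/4·h[0] + 1/8·h[1] + 1/4·h[2] + 1/8·h[3]
  h[2] = 1 + 1/4·h[0] + 1/8·h[1] + 1/8·h[2] + 1/4·h[3]
  h[3] = 1 + 1/2·h[0] + 1/8·h[1] + 1/8·h[2] + 1/8·h[3]
Solving the 4×4 linear system over states ≠ 4 gives exactly h = [5120/1113, 712/159, 5056/1113, 5632/1113, 0] (h[4] = 0 is the target).

h = [4.6002, 4.4780, 4.5427, 5.0602, 0.0000]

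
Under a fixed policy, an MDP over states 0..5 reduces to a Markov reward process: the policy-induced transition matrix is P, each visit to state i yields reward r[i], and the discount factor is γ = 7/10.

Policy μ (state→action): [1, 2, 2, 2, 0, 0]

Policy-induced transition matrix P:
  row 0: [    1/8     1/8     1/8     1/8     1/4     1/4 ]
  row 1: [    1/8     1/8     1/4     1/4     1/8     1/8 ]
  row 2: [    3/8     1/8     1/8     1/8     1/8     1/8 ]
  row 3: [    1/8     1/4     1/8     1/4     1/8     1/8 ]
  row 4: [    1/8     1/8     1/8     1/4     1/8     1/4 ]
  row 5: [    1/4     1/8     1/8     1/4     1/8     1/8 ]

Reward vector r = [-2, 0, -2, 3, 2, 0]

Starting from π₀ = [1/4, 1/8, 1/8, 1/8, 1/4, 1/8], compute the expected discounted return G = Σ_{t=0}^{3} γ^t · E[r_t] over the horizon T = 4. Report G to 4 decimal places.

t=0: π = [0.2500, 0.1250, 0.1250, 0.1250, 0.2500, 0.1250], E[r] = 0.1250, γ^t·E[r] = 0.125000, running G = 0.125000
t=1: π = [0.1719, 0.1406, 0.1406, 0.2031, 0.1563, 0.1875], E[r] = 0.2969, γ^t·E[r] = 0.207813, running G = 0.332813
t=2: π = [0.1836, 0.1504, 0.1426, 0.2109, 0.1465, 0.1660], E[r] = 0.2734, γ^t·E[r] = 0.133984, running G = 0.466797
t=3: π = [0.1814, 0.1514, 0.1438, 0.2092, 0.1479, 0.1663], E[r] = 0.2732, γ^t·E[r] = 0.093705, running G = 0.560502

G = 0.5605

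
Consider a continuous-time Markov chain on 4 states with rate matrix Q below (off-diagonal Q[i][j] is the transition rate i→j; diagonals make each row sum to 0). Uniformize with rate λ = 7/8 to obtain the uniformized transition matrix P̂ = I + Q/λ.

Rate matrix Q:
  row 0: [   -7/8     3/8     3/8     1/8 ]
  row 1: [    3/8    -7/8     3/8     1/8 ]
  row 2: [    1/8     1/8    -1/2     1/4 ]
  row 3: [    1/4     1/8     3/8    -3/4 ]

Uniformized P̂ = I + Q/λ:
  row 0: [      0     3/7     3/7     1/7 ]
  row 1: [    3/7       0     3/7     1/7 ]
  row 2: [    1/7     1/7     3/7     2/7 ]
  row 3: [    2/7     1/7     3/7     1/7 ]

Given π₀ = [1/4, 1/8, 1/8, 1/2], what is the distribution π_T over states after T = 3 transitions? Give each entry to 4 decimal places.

π = [0.1950, 0.1724, 0.4286, 0.2041]

t=0: π = [0.2500, 0.1250, 0.1250, 0.5000]
t=1: π = [0.2143, 0.1964, 0.4286, 0.1607]
t=2: π = [0.1913, 0.1760, 0.4286, 0.2041]
t=3: π = [0.1950, 0.1724, 0.4286, 0.2041]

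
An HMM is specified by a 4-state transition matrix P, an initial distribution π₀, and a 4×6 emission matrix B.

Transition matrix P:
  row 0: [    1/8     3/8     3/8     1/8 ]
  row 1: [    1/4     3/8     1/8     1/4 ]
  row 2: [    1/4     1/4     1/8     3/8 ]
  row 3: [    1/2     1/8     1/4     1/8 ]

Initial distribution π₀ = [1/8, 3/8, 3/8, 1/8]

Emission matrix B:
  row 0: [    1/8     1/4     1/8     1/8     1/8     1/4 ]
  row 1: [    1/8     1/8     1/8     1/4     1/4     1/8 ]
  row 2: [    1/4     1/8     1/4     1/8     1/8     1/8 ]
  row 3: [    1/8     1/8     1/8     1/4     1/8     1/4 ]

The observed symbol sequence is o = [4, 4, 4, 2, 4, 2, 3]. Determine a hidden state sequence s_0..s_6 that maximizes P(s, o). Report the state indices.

t=0: δ = [1.562e-02, 9.375e-02, 4.688e-02, 1.562e-02]  (obs o_0=4)
t=1: δ = [2.930e-03, 8.789e-03, 1.465e-03, 2.930e-03]  ψ = [1, 1, 1, 1]  (obs o_1=4)
t=2: δ = [2.747e-04, 8.240e-04, 1.373e-04, 2.747e-04]  ψ = [1, 1, 0, 1]  (obs o_2=4)
t=3: δ = [2.575e-05, 3.862e-05, 2.575e-05, 2.575e-05]  ψ = [1, 1, 0, 1]  (obs o_3=2)
t=4: δ = [1.609e-06, 3.621e-06, 1.207e-06, 1.207e-06]  ψ = [3, 1, 0, 1]  (obs o_4=4)
t=5: δ = [1.132e-07, 1.697e-07, 1.509e-07, 1.132e-07]  ψ = [1, 1, 0, 1]  (obs o_5=2)
t=6: δ = [7.072e-09, 1.591e-08, 5.304e-09, 1.414e-08]  ψ = [3, 1, 0, 2]  (obs o_6=3)
backtrack: best end state = 1; path = [1, 1, 1, 1, 1, 1, 1]

path = [1, 1, 1, 1, 1, 1, 1]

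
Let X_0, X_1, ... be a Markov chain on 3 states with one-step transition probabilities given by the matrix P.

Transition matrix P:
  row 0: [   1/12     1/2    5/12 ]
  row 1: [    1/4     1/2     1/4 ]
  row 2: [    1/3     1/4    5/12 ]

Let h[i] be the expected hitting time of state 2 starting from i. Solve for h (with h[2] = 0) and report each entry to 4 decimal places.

First-step conditioning: h[2] = 0; for i ≠ 2, h[i] = 1 + Σ_k P[i][k]·h[k].
  h[0] = 1 + 1/12·h[0] + 1/2·h[1]
  h[1] = 1 + 1/4·h[0] + 1/2·h[1]
Solving the 2×2 linear system over states ≠ 2 gives exactly h = [3, 7/2, 0] (h[2] = 0 is the target).

h = [3.0000, 3.5000, 0.0000]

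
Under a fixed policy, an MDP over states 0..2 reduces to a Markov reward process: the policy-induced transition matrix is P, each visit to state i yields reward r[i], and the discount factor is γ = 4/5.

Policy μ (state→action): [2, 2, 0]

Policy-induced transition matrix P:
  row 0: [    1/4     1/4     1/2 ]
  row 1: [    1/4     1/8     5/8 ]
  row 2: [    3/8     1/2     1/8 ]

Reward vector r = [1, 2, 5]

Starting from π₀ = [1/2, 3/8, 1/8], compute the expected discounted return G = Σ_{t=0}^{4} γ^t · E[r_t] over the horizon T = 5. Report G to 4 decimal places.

t=0: π = [0.5000, 0.3750, 0.1250], E[r] = 1.8750, γ^t·E[r] = 1.875000, running G = 1.875000
t=1: π = [0.2656, 0.2344, 0.5000], E[r] = 3.2344, γ^t·E[r] = 2.587500, running G = 4.462500
t=2: π = [0.3125, 0.3457, 0.3418], E[r] = 2.7129, γ^t·E[r] = 1.736250, running G = 6.198750
t=3: π = [0.2927, 0.2922, 0.4150], E[r] = 2.9524, γ^t·E[r] = 1.511625, running G = 7.710375
t=4: π = [0.3019, 0.3172, 0.3809], E[r] = 2.8408, γ^t·E[r] = 1.163588, running G = 8.873963

G = 8.8740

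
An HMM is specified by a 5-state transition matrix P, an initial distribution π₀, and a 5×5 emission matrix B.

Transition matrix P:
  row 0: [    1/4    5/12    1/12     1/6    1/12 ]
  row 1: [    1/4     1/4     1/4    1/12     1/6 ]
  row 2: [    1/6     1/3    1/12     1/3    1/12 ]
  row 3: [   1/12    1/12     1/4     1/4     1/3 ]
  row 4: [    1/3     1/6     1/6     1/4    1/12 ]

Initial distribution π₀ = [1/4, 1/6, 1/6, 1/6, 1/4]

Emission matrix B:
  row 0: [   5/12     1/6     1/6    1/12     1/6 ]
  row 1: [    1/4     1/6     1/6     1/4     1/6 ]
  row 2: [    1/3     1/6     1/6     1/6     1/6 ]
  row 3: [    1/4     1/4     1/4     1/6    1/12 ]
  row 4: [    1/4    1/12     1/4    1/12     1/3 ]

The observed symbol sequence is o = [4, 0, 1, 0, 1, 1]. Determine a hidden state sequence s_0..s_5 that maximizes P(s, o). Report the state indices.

t=0: δ = [4.167e-02, 2.778e-02, 2.778e-02, 1.389e-02, 8.333e-02]  (obs o_0=4)
t=1: δ = [1.157e-02, 4.340e-03, 4.630e-03, 5.208e-03, 1.736e-03]  ψ = [4, 0, 4, 4, 4]  (obs o_1=0)
t=2: δ = [4.823e-04, 8.038e-04, 2.170e-04, 4.823e-04, 1.447e-04]  ψ = [0, 0, 3, 0, 3]  (obs o_2=1)
t=3: δ = [8.372e-05, 5.023e-05, 6.698e-05, 3.014e-05, 4.019e-05]  ψ = [1, 0, 1, 3, 3]  (obs o_3=0)
t=4: δ = [3.489e-06, 5.814e-06, 2.093e-06, 5.582e-06, 8.372e-07]  ψ = [0, 0, 1, 2, 3]  (obs o_4=1)
t=5: δ = [2.423e-07, 2.423e-07, 2.423e-07, 3.489e-07, 1.550e-07]  ψ = [1, 0, 1, 3, 3]  (obs o_5=1)
backtrack: best end state = 3; path = [4, 0, 1, 2, 3, 3]

path = [4, 0, 1, 2, 3, 3]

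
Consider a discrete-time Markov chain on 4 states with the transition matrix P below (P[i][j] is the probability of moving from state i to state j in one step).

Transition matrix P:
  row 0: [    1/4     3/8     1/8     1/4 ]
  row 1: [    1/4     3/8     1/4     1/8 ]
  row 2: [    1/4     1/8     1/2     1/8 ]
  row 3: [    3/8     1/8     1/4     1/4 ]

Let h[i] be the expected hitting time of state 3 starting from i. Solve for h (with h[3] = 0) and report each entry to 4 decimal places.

First-step conditioning: h[3] = 0; for i ≠ 3, h[i] = 1 + Σ_k P[i][k]·h[k].
  h[0] = 1 + 1/4·h[0] + 3/8·h[1] + 1/8·h[2]
  h[1] = 1 + 1/4·h[0] + 3/8·h[1] + 1/4·h[2]
  h[2] = 1 + 1/4·h[0] + 1/8·h[1] + 1/2·h[2]
Solving the 3×3 linear system over states ≠ 3 gives exactly h = [28/5, 32/5, 32/5, 0] (h[3] = 0 is the target).

h = [5.6000, 6.4000, 6.4000, 0.0000]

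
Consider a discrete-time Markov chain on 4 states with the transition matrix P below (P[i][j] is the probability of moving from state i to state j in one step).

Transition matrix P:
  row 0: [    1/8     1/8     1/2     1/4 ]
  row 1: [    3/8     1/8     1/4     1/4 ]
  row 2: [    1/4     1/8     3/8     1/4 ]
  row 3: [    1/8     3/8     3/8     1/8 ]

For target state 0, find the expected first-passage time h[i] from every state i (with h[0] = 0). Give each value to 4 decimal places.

h = [0.0000, 3.5745, 4.0851, 4.4255]

First-step conditioning: h[0] = 0; for i ≠ 0, h[i] = 1 + Σ_k P[i][k]·h[k].
  h[1] = 1 + 1/8·h[1] + 1/4·h[2] + 1/4·h[3]
  h[2] = 1 + 1/8·h[1] + 3/8·h[2] + 1/4·h[3]
  h[3] = 1 + 3/8·h[1] + 3/8·h[2] + 1/8·h[3]
Solving the 3×3 linear system over states ≠ 0 gives exactly h = [0, 168/47, 192/47, 208/47] (h[0] = 0 is the target).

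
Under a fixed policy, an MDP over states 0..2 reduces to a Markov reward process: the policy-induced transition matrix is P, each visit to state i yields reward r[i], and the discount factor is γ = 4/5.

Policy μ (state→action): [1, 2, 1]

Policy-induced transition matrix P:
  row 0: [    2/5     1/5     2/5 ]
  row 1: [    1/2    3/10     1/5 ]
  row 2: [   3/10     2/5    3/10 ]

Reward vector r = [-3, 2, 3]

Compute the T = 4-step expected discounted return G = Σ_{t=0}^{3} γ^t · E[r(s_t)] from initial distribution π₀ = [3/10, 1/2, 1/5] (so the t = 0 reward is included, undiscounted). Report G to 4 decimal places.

t=0: π = [0.3000, 0.5000, 0.2000], E[r] = 0.7000, γ^t·E[r] = 0.700000, running G = 0.700000
t=1: π = [0.4300, 0.2900, 0.2800], E[r] = 0.1300, γ^t·E[r] = 0.104000, running G = 0.804000
t=2: π = [0.4010, 0.2850, 0.3140], E[r] = 0.3090, γ^t·E[r] = 0.197760, running G = 1.001760
t=3: π = [0.3971, 0.2913, 0.3116], E[r] = 0.3261, γ^t·E[r] = 0.166963, running G = 1.168723

G = 1.1687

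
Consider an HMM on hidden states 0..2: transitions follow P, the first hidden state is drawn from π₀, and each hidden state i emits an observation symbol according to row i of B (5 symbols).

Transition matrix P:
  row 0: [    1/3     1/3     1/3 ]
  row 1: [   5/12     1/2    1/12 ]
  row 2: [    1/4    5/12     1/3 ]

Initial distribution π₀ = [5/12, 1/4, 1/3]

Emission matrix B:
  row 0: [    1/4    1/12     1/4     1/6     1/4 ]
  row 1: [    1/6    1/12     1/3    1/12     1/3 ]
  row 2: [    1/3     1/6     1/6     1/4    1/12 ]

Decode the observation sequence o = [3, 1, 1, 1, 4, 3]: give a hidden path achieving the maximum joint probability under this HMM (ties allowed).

t=0: δ = [6.944e-02, 2.083e-02, 8.333e-02]  (obs o_0=3)
t=1: δ = [1.929e-03, 2.894e-03, 4.630e-03]  ψ = [0, 2, 2]  (obs o_1=1)
t=2: δ = [1.005e-04, 1.608e-04, 2.572e-04]  ψ = [1, 2, 2]  (obs o_2=1)
t=3: δ = [5.582e-06, 8.931e-06, 1.429e-05]  ψ = [1, 2, 2]  (obs o_3=1)
t=4: δ = [9.303e-07, 1.985e-06, 3.969e-07]  ψ = [1, 2, 2]  (obs o_4=4)
t=5: δ = [1.378e-07, 8.269e-08, 7.752e-08]  ψ = [1, 1, 0]  (obs o_5=3)
backtrack: best end state = 0; path = [2, 2, 2, 2, 1, 0]

path = [2, 2, 2, 2, 1, 0]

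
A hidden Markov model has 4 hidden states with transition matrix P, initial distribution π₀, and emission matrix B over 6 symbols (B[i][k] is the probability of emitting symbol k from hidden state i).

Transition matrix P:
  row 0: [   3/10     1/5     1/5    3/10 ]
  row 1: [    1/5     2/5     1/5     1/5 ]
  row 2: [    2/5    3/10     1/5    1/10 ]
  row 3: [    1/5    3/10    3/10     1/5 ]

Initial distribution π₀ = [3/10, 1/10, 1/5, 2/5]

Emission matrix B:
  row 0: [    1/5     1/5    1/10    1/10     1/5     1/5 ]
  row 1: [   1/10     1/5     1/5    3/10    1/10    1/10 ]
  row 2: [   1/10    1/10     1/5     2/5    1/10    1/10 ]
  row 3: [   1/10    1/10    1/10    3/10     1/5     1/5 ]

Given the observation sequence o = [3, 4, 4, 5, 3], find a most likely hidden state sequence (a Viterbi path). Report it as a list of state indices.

t=0: δ = [3.000e-02, 3.000e-02, 8.000e-02, 1.200e-01]  (obs o_0=3)
t=1: δ = [6.400e-03, 3.600e-03, 3.600e-03, 4.800e-03]  ψ = [2, 3, 3, 3]  (obs o_1=4)
t=2: δ = [3.840e-04, 1.440e-04, 1.440e-04, 3.840e-04]  ψ = [0, 1, 3, 0]  (obs o_2=4)
t=3: δ = [2.304e-05, 1.152e-05, 1.152e-05, 2.304e-05]  ψ = [0, 3, 3, 0]  (obs o_3=5)
t=4: δ = [6.912e-07, 2.074e-06, 2.765e-06, 2.074e-06]  ψ = [0, 3, 3, 0]  (obs o_4=3)
backtrack: best end state = 2; path = [2, 0, 0, 3, 2]

path = [2, 0, 0, 3, 2]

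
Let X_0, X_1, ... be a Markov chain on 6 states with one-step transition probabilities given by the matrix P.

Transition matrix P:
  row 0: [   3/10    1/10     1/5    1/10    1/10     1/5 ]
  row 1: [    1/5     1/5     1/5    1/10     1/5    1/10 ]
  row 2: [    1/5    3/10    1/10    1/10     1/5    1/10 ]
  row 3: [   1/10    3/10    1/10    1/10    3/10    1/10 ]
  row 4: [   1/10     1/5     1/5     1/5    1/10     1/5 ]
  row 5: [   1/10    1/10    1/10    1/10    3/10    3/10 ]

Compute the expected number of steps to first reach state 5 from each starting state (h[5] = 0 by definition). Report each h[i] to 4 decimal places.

First-step conditioning: h[5] = 0; for i ≠ 5, h[i] = 1 + Σ_k P[i][k]·h[k].
  h[0] = 1 + 3/10·h[0] + 1/10·h[1] + 1/5·h[2] + 1/10·h[3] + 1/10·h[4]
  h[1] = 1 + 1/5·h[0] + 1/5·h[1] + 1/5·h[2] + 1/10·h[3] + 1/5·h[4]
  h[2] = 1 + 1/5·h[0] + 3/10·h[1] + 1/10·h[2] + 1/10·h[3] + 1/5·h[4]
  h[3] = 1 + 1/10·h[0] + 3/10·h[1] + 1/10·h[2] + 1/10·h[3] + 3/10·h[4]
  h[4] = 1 + 1/10·h[0] + 1/5·h[1] + 1/5·h[2] + 1/5·h[3] + 1/10·h[4]
Solving the 5×5 linear system over states ≠ 5 gives exactly h = [4355/662, 2425/331, 2425/331, 2430/331, 4455/662, 0] (h[5] = 0 is the target).

h = [6.5785, 7.3263, 7.3263, 7.3414, 6.7296, 0.0000]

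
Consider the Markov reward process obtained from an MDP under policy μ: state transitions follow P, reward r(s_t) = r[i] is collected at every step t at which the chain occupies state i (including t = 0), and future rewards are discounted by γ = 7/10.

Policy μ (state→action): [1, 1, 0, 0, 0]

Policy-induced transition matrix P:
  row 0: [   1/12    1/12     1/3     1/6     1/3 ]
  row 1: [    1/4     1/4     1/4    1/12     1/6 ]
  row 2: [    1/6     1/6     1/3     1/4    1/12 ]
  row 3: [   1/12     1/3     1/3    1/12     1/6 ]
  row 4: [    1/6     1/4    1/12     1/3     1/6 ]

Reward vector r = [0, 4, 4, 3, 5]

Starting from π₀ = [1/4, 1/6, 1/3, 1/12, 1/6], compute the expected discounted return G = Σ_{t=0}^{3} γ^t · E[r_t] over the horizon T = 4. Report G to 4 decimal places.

G = 8.2448

t=0: π = [0.2500, 0.1667, 0.3333, 0.0833, 0.1667], E[r] = 3.0833, γ^t·E[r] = 3.083333, running G = 3.083333
t=1: π = [0.1528, 0.1875, 0.2778, 0.2014, 0.1806], E[r] = 3.3681, γ^t·E[r] = 2.357639, running G = 5.440972
t=2: π = [0.1528, 0.2182, 0.2726, 0.1875, 0.1690], E[r] = 3.3704, γ^t·E[r] = 1.651481, running G = 7.092454
t=3: π = [0.1565, 0.2174, 0.2729, 0.1837, 0.1694], E[r] = 3.3597, γ^t·E[r] = 1.152381, running G = 8.244835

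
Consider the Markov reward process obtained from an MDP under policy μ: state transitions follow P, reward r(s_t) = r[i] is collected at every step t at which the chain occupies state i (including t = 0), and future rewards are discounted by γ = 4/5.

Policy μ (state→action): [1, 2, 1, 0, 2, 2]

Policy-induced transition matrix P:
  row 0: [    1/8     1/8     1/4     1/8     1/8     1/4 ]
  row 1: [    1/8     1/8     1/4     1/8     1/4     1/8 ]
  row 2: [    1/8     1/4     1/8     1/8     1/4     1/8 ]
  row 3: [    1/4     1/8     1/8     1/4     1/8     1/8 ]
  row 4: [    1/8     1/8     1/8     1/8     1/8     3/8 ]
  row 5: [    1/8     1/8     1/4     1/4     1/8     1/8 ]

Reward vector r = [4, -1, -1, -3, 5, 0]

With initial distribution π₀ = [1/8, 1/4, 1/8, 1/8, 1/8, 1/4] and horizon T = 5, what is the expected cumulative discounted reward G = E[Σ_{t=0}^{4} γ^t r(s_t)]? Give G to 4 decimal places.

G = 1.7336

t=0: π = [0.1250, 0.2500, 0.1250, 0.1250, 0.1250, 0.2500], E[r] = 0.3750, γ^t·E[r] = 0.375000, running G = 0.375000
t=1: π = [0.1406, 0.1406, 0.2031, 0.1719, 0.1719, 0.1719], E[r] = 0.5625, γ^t·E[r] = 0.450000, running G = 0.825000
t=2: π = [0.1465, 0.1504, 0.1816, 0.1680, 0.1680, 0.1855], E[r] = 0.5898, γ^t·E[r] = 0.377500, running G = 1.202500
t=3: π = [0.1460, 0.1477, 0.1853, 0.1692, 0.1665, 0.1853], E[r] = 0.5759, γ^t·E[r] = 0.294875, running G = 1.497375
t=4: π = [0.1461, 0.1482, 0.1849, 0.1693, 0.1666, 0.1849], E[r] = 0.5768, γ^t·E[r] = 0.236238, running G = 1.733613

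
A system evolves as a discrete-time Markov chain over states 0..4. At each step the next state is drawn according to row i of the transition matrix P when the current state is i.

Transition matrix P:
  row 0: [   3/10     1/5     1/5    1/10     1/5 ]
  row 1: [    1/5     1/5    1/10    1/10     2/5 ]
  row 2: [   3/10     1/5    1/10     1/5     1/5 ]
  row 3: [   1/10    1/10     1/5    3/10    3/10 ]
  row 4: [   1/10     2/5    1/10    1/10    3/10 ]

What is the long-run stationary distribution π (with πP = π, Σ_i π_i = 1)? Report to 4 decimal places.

π = [0.1888, 0.2443, 0.1330, 0.1416, 0.2922]

Balance equations π_j = Σ_i π_i·P[i][j]:
  π_0 = 3/10·π_0 + 1/5·π_1 + 3/10·π_2 + 1/10·π_3 + 1/10·π_4
  π_1 = 1/5·π_0 + 1/5·π_1 + 1/5·π_2 + 1/10·π_3 + 2/5·π_4
  π_2 = 1/5·π_0 + 1/10·π_1 + 1/10·π_2 + 1/5·π_3 + 1/10·π_4
  π_3 = 1/10·π_0 + 1/10·π_1 + 1/5·π_2 + 3/10·π_3 + 1/10·π_4
  normalize: π_0 + π_1 + π_2 + π_3 + π_4 = 1
Solving the linear system gives exactly π = [1429/7569, 1849/7569, 1007/7569, 1072/7569, 2212/7569].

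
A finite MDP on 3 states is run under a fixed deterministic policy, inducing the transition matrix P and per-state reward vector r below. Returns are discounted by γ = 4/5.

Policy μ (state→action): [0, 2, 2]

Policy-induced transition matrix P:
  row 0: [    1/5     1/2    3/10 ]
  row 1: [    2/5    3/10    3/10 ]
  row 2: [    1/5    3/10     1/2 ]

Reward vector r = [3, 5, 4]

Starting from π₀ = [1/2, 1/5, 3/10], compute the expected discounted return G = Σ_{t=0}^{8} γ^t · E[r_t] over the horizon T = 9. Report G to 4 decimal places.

G = 17.3459

t=0: π = [0.5000, 0.2000, 0.3000], E[r] = 3.7000, γ^t·E[r] = 3.700000, running G = 3.700000
t=1: π = [0.2400, 0.4000, 0.3600], E[r] = 4.1600, γ^t·E[r] = 3.328000, running G = 7.028000
t=2: π = [0.2800, 0.3480, 0.3720], E[r] = 4.0680, γ^t·E[r] = 2.603520, running G = 9.631520
t=3: π = [0.2696, 0.3560, 0.3744], E[r] = 4.0864, γ^t·E[r] = 2.092237, running G = 11.723757
t=4: π = [0.2712, 0.3539, 0.3749], E[r] = 4.0827, γ^t·E[r] = 1.672282, running G = 13.396039
t=5: π = [0.2708, 0.3542, 0.3750], E[r] = 4.0835, γ^t·E[r] = 1.338067, running G = 14.734106
t=6: π = [0.2708, 0.3542, 0.3750], E[r] = 4.0833, γ^t·E[r] = 1.070415, running G = 15.804521
t=7: π = [0.2708, 0.3542, 0.3750], E[r] = 4.0833, γ^t·E[r] = 0.856338, running G = 16.660859
t=8: π = [0.2708, 0.3542, 0.3750], E[r] = 4.0833, γ^t·E[r] = 0.685069, running G = 17.345928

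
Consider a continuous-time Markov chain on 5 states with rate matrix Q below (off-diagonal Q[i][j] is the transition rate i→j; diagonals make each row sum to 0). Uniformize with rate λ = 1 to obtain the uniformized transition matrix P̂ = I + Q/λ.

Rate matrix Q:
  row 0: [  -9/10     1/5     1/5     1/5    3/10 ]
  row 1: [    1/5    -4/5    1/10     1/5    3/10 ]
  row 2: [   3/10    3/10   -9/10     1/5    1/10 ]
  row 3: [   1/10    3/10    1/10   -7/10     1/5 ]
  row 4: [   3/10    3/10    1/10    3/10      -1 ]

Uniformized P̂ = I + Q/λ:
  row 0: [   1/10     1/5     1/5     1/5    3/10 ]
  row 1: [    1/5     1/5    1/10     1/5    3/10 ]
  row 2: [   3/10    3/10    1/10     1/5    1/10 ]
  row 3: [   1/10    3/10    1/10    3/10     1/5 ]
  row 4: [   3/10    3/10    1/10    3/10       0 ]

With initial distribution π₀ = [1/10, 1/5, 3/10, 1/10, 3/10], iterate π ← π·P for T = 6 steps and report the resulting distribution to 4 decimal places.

π = [0.1879, 0.2556, 0.1188, 0.2437, 0.1939]

t=0: π = [0.1000, 0.2000, 0.3000, 0.1000, 0.3000]
t=1: π = [0.2400, 0.2700, 0.1100, 0.2400, 0.1400]
t=2: π = [0.1770, 0.2490, 0.1240, 0.2380, 0.2120]
t=3: π = [0.1921, 0.2574, 0.1177, 0.2450, 0.1878]
t=4: π = [0.1868, 0.2551, 0.1192, 0.2433, 0.1956]
t=5: π = [0.1885, 0.2558, 0.1187, 0.2439, 0.1931]
t=6: π = [0.1879, 0.2556, 0.1188, 0.2437, 0.1939]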